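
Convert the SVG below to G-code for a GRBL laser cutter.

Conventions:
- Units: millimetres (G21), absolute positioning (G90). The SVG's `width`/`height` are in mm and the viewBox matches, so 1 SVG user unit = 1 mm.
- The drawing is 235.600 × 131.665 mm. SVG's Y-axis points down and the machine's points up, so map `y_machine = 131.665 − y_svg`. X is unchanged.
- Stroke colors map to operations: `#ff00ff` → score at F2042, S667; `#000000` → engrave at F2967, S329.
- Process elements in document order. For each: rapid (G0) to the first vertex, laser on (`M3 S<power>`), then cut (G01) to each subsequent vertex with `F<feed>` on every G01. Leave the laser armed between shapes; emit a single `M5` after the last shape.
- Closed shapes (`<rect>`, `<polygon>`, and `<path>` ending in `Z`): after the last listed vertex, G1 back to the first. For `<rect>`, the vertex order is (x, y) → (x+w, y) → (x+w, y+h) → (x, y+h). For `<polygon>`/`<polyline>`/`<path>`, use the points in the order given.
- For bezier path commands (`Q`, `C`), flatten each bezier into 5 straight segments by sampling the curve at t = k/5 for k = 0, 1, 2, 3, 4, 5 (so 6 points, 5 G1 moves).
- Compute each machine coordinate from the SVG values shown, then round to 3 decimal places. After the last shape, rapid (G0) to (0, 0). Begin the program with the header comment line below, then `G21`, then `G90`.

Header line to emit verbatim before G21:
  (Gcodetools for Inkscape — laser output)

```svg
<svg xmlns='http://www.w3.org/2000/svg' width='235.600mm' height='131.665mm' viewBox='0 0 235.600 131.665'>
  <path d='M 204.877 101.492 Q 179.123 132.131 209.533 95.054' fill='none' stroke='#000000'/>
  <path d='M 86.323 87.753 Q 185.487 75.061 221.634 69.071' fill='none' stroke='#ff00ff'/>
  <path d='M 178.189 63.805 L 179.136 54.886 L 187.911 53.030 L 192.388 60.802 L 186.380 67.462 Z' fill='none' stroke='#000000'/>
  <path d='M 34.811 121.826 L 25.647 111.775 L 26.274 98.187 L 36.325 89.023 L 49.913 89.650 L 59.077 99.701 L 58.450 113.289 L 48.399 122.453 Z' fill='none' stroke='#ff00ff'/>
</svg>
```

1 u = 1 mm; y_m = 131.665 − y.

[1] `<path>` quadratic bezier, #000000→engrave S329 F2967: (204.877,30.173) → (196.822,20.626) → (193.260,16.496) → (194.191,17.784) → (199.616,24.489) → (209.533,36.611)

[2] `<path>` quadratic bezier, #ff00ff→score S667 F2042: (86.323,43.912) → (123.468,48.721) → (155.571,52.993) → (182.634,56.730) → (204.655,59.930) → (221.634,62.594)

[3] `<path>` regular polygon, #000000→engrave S329 F2967: (178.189,67.860) → (179.136,76.779) → (187.911,78.635) → (192.388,70.863) → (186.380,64.203) → (178.189,67.860) (closed)

[4] `<path>` regular polygon, #ff00ff→score S667 F2042: (34.811,9.839) → (25.647,19.890) → (26.274,33.478) → (36.325,42.642) → (49.913,42.015) → (59.077,31.964) → (58.450,18.376) → (48.399,9.212) → (34.811,9.839) (closed)

(Gcodetools for Inkscape — laser output)
G21
G90
G0 X204.877 Y30.173
M3 S329
G01 X196.822 Y20.626 F2967
G01 X193.260 Y16.496 F2967
G01 X194.191 Y17.784 F2967
G01 X199.616 Y24.489 F2967
G01 X209.533 Y36.611 F2967
G0 X86.323 Y43.912
M3 S667
G01 X123.468 Y48.721 F2042
G01 X155.571 Y52.993 F2042
G01 X182.634 Y56.730 F2042
G01 X204.655 Y59.930 F2042
G01 X221.634 Y62.594 F2042
G0 X178.189 Y67.860
M3 S329
G01 X179.136 Y76.779 F2967
G01 X187.911 Y78.635 F2967
G01 X192.388 Y70.863 F2967
G01 X186.380 Y64.203 F2967
G01 X178.189 Y67.860 F2967
G0 X34.811 Y9.839
M3 S667
G01 X25.647 Y19.890 F2042
G01 X26.274 Y33.478 F2042
G01 X36.325 Y42.642 F2042
G01 X49.913 Y42.015 F2042
G01 X59.077 Y31.964 F2042
G01 X58.450 Y18.376 F2042
G01 X48.399 Y9.212 F2042
G01 X34.811 Y9.839 F2042
M5
G0 X0.000 Y0.000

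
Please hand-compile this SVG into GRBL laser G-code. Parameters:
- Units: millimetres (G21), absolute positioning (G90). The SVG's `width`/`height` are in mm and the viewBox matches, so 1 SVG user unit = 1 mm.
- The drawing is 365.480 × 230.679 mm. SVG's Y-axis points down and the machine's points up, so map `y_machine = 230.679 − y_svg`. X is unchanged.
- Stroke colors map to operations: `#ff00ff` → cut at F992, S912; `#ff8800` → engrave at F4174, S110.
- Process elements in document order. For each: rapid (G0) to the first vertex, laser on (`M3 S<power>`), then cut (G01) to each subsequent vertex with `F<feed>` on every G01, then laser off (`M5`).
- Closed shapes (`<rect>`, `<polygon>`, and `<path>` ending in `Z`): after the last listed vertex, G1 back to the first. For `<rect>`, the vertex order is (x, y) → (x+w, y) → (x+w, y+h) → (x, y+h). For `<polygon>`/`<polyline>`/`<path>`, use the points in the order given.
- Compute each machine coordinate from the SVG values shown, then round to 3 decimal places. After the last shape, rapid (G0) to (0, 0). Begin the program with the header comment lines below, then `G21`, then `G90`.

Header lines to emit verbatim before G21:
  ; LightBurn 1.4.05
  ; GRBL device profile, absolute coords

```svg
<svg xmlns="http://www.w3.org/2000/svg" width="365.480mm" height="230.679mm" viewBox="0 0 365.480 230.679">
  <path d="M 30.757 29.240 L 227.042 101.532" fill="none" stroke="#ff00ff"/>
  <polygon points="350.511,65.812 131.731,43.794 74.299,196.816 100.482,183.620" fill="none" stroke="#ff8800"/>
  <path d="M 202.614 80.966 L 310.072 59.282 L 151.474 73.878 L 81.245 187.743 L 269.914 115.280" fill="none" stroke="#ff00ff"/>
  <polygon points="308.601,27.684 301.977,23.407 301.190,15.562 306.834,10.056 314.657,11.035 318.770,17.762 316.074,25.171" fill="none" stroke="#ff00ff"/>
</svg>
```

1 u = 1 mm; y_m = 230.679 − y.

[1] `<path>` line segment, #ff00ff→cut S912 F992: (30.757,201.439) → (227.042,129.147)

[2] `<polygon>` closed polygon, #ff8800→engrave S110 F4174: (350.511,164.867) → (131.731,186.885) → (74.299,33.863) → (100.482,47.059) → (350.511,164.867) (closed)

[3] `<path>` open polyline, #ff00ff→cut S912 F992: (202.614,149.713) → (310.072,171.397) → (151.474,156.801) → (81.245,42.936) → (269.914,115.399)

[4] `<polygon>` regular polygon, #ff00ff→cut S912 F992: (308.601,202.995) → (301.977,207.272) → (301.190,215.117) → (306.834,220.623) → (314.657,219.644) → (318.770,212.917) → (316.074,205.508) → (308.601,202.995) (closed)

; LightBurn 1.4.05
; GRBL device profile, absolute coords
G21
G90
G0 X30.757 Y201.439
M3 S912
G01 X227.042 Y129.147 F992
M5
G0 X350.511 Y164.867
M3 S110
G01 X131.731 Y186.885 F4174
G01 X74.299 Y33.863 F4174
G01 X100.482 Y47.059 F4174
G01 X350.511 Y164.867 F4174
M5
G0 X202.614 Y149.713
M3 S912
G01 X310.072 Y171.397 F992
G01 X151.474 Y156.801 F992
G01 X81.245 Y42.936 F992
G01 X269.914 Y115.399 F992
M5
G0 X308.601 Y202.995
M3 S912
G01 X301.977 Y207.272 F992
G01 X301.190 Y215.117 F992
G01 X306.834 Y220.623 F992
G01 X314.657 Y219.644 F992
G01 X318.770 Y212.917 F992
G01 X316.074 Y205.508 F992
G01 X308.601 Y202.995 F992
M5
G0 X0.000 Y0.000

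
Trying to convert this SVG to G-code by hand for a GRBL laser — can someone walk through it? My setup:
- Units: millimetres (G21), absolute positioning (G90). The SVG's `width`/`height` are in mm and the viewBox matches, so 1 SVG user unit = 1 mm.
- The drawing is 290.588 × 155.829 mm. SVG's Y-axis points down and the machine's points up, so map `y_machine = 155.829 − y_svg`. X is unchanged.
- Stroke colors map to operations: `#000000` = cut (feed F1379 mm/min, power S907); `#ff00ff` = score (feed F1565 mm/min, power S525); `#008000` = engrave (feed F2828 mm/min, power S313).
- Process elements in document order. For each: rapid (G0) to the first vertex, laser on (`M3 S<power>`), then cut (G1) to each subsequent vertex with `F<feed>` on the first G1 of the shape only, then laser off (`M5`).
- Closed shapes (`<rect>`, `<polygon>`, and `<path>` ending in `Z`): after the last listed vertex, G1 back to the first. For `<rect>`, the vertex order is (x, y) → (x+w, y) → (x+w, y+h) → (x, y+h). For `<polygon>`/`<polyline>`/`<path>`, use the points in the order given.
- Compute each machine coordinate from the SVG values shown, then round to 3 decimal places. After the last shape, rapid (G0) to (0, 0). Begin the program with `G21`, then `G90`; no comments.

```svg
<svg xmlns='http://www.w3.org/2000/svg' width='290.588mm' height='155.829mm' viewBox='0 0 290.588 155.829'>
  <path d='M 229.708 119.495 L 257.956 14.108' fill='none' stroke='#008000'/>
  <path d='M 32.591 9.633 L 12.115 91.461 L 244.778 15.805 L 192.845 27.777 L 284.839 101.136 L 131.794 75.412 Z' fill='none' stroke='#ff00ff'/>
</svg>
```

G21
G90
G0 X229.708 Y36.334
M3 S313
G1 X257.956 Y141.721 F2828
M5
G0 X32.591 Y146.196
M3 S525
G1 X12.115 Y64.368 F1565
G1 X244.778 Y140.024
G1 X192.845 Y128.052
G1 X284.839 Y54.693
G1 X131.794 Y80.417
G1 X32.591 Y146.196
M5
G0 X0.000 Y0.000

Since the viewBox matches the mm dimensions, user units are millimetres directly. The only transform is the Y-flip y_m = 155.829 − y_svg.

Shape 1 is a line segment drawn with `<path>`. Its stroke #008000 means engrave at S313, F2828. After flipping Y the toolpath is (229.708,36.334) → (257.956,141.721).

Shape 2 is a closed polygon drawn with `<path>`. Its stroke #ff00ff means score at S525, F1565. After flipping Y the toolpath is (32.591,146.196) → (12.115,64.368) → (244.778,140.024) → (192.845,128.052) → (284.839,54.693) → (131.794,80.417) → (32.591,146.196), returning to the start.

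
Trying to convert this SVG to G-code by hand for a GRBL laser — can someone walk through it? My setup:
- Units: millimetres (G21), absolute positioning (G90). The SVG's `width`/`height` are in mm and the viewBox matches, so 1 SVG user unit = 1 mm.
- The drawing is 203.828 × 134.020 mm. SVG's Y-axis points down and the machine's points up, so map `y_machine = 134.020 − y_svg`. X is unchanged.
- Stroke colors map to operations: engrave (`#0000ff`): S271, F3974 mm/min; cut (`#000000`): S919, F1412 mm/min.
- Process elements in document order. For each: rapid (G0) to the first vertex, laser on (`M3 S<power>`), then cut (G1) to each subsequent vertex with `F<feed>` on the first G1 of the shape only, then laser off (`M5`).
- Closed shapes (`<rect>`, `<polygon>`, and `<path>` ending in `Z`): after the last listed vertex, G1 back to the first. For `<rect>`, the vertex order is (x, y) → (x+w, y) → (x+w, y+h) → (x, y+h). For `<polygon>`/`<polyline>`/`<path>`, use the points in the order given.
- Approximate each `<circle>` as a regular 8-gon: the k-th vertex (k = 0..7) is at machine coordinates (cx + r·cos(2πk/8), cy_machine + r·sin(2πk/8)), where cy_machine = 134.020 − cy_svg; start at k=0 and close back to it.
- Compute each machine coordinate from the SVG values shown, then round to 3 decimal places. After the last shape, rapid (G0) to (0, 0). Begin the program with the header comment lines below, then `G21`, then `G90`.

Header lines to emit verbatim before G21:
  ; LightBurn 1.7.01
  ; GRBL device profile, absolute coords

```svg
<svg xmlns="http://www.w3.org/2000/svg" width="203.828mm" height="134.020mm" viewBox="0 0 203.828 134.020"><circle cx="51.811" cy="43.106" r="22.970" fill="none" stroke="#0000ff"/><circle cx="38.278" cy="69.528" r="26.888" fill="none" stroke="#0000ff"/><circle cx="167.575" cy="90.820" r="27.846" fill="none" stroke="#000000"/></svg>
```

; LightBurn 1.7.01
; GRBL device profile, absolute coords
G21
G90
G0 X74.781 Y90.914
M3 S271
G1 X68.053 Y107.156 F3974
G1 X51.811 Y113.884
G1 X35.569 Y107.156
G1 X28.841 Y90.914
G1 X35.569 Y74.672
G1 X51.811 Y67.944
G1 X68.053 Y74.672
G1 X74.781 Y90.914
M5
G0 X65.166 Y64.492
M3 S271
G1 X57.291 Y83.505 F3974
G1 X38.278 Y91.380
G1 X19.265 Y83.505
G1 X11.390 Y64.492
G1 X19.265 Y45.479
G1 X38.278 Y37.604
G1 X57.291 Y45.479
G1 X65.166 Y64.492
M5
G0 X195.421 Y43.200
M3 S919
G1 X187.265 Y62.890 F1412
G1 X167.575 Y71.046
G1 X147.885 Y62.890
G1 X139.729 Y43.200
G1 X147.885 Y23.510
G1 X167.575 Y15.354
G1 X187.265 Y23.510
G1 X195.421 Y43.200
M5
G0 X0.000 Y0.000

Since the viewBox matches the mm dimensions, user units are millimetres directly. The only transform is the Y-flip y_m = 134.020 − y_svg.

Shape 1 is a circle drawn with `<circle>`. Its stroke #0000ff means engrave at S271, F3974. After flipping Y the toolpath is (74.781,90.914) → (68.053,107.156) → (51.811,113.884) → (35.569,107.156) → (28.841,90.914) → (35.569,74.672) → (51.811,67.944) → (68.053,74.672) → (74.781,90.914), returning to the start.

Shape 2 is a circle drawn with `<circle>`. Its stroke #0000ff means engrave at S271, F3974. After flipping Y the toolpath is (65.166,64.492) → (57.291,83.505) → (38.278,91.380) → (19.265,83.505) → (11.390,64.492) → (19.265,45.479) → (38.278,37.604) → (57.291,45.479) → (65.166,64.492), returning to the start.

Shape 3 is a circle drawn with `<circle>`. Its stroke #000000 means cut at S919, F1412. After flipping Y the toolpath is (195.421,43.200) → (187.265,62.890) → (167.575,71.046) → (147.885,62.890) → (139.729,43.200) → (147.885,23.510) → (167.575,15.354) → (187.265,23.510) → (195.421,43.200), returning to the start.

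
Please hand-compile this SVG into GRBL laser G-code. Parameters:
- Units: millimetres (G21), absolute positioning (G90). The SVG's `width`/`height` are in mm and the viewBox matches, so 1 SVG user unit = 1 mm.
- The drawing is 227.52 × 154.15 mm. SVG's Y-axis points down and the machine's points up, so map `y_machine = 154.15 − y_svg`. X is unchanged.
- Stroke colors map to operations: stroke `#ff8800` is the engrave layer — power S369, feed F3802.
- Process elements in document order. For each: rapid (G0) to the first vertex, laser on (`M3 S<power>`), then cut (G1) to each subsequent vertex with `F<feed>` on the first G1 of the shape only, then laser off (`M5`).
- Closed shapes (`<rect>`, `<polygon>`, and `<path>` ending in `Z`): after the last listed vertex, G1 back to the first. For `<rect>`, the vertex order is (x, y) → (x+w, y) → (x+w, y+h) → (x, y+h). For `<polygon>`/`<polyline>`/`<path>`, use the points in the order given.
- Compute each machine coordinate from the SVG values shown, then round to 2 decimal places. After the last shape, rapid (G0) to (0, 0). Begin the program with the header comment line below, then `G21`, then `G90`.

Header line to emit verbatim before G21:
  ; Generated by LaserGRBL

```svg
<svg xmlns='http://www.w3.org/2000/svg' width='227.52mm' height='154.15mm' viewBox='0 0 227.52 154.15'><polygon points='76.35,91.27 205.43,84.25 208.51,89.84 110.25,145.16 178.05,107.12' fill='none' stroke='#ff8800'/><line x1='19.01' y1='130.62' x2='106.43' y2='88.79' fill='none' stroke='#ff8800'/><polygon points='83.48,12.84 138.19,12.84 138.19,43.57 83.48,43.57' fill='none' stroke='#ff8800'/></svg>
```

viewBox `0 0 227.52 154.15` with mm width/height → 1 unit = 1 mm. Flip: y_m = 154.15 − y_svg.

**Shape 1** — `<polygon>` closed polygon, stroke `#ff8800` → engrave (S369, F3802). Machine vertices: (76.35,62.88) → (205.43,69.90) → (208.51,64.31) → (110.25,8.99) → (178.05,47.03) → (76.35,62.88). Closed: final G1 returns to the first vertex.

**Shape 2** — `<line>` line segment, stroke `#ff8800` → engrave (S369, F3802). Machine vertices: (19.01,23.53) → (106.43,65.36). Open path.

**Shape 3** — `<polygon>` rectangle, stroke `#ff8800` → engrave (S369, F3802). Machine vertices: (83.48,141.31) → (138.19,141.31) → (138.19,110.58) → (83.48,110.58) → (83.48,141.31). Closed: final G1 returns to the first vertex.

; Generated by LaserGRBL
G21
G90
G0 X76.35 Y62.88
M3 S369
G1 X205.43 Y69.90 F3802
G1 X208.51 Y64.31
G1 X110.25 Y8.99
G1 X178.05 Y47.03
G1 X76.35 Y62.88
M5
G0 X19.01 Y23.53
M3 S369
G1 X106.43 Y65.36 F3802
M5
G0 X83.48 Y141.31
M3 S369
G1 X138.19 Y141.31 F3802
G1 X138.19 Y110.58
G1 X83.48 Y110.58
G1 X83.48 Y141.31
M5
G0 X0.00 Y0.00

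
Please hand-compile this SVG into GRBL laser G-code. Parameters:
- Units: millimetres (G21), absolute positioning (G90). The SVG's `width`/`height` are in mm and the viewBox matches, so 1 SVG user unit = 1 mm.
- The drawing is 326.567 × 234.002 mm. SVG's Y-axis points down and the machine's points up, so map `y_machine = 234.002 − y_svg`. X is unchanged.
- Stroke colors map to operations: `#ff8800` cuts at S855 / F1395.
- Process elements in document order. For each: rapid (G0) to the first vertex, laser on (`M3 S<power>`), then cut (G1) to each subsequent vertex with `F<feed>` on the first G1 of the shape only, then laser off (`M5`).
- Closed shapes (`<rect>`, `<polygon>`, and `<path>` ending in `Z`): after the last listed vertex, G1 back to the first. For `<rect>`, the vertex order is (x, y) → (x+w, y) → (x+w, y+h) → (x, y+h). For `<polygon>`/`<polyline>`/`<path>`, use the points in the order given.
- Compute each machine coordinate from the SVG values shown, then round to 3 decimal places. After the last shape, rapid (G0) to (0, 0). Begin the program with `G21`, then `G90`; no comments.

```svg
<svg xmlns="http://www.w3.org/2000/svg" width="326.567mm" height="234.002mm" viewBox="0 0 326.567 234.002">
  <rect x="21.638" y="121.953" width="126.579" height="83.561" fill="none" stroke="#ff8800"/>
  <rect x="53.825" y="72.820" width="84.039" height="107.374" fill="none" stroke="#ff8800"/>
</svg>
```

G21
G90
G0 X21.638 Y112.049
M3 S855
G1 X148.217 Y112.049 F1395
G1 X148.217 Y28.488
G1 X21.638 Y28.488
G1 X21.638 Y112.049
M5
G0 X53.825 Y161.182
M3 S855
G1 X137.864 Y161.182 F1395
G1 X137.864 Y53.808
G1 X53.825 Y53.808
G1 X53.825 Y161.182
M5
G0 X0.000 Y0.000

viewBox `0 0 326.567 234.002` with mm width/height → 1 unit = 1 mm. Flip: y_m = 234.002 − y_svg.

**Shape 1** — `<rect>` rectangle, stroke `#ff8800` → cut (S855, F1395). Machine vertices: (21.638,112.049) → (148.217,112.049) → (148.217,28.488) → (21.638,28.488) → (21.638,112.049). Closed: final G1 returns to the first vertex.

**Shape 2** — `<rect>` rectangle, stroke `#ff8800` → cut (S855, F1395). Machine vertices: (53.825,161.182) → (137.864,161.182) → (137.864,53.808) → (53.825,53.808) → (53.825,161.182). Closed: final G1 returns to the first vertex.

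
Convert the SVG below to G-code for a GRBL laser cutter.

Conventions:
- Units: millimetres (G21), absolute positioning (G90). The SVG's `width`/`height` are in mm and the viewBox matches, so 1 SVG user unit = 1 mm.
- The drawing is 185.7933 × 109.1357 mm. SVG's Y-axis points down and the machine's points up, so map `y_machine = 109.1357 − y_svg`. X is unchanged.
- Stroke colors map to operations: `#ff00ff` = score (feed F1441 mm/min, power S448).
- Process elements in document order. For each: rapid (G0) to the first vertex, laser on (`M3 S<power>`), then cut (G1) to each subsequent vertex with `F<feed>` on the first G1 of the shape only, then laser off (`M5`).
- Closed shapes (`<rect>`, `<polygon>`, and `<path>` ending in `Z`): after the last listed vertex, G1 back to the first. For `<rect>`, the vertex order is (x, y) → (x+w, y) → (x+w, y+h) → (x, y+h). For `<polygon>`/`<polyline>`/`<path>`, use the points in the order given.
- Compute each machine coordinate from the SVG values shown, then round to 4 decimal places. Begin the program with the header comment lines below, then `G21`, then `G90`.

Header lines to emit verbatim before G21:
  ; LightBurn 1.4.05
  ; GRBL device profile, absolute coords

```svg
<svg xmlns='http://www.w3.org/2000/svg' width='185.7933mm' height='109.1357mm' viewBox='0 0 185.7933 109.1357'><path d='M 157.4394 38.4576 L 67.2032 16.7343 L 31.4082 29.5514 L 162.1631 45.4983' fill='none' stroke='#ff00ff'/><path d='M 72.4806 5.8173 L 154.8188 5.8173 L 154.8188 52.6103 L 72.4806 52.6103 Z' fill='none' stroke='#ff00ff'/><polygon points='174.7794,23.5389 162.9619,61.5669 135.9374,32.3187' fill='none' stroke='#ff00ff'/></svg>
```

1 u = 1 mm; y_m = 109.1357 − y.

[1] `<path>` open polyline, #ff00ff→score S448 F1441: (157.4394,70.6781) → (67.2032,92.4014) → (31.4082,79.5843) → (162.1631,63.6374)

[2] `<path>` rectangle, #ff00ff→score S448 F1441: (72.4806,103.3184) → (154.8188,103.3184) → (154.8188,56.5254) → (72.4806,56.5254) → (72.4806,103.3184) (closed)

[3] `<polygon>` regular polygon, #ff00ff→score S448 F1441: (174.7794,85.5968) → (162.9619,47.5688) → (135.9374,76.8170) → (174.7794,85.5968) (closed)

; LightBurn 1.4.05
; GRBL device profile, absolute coords
G21
G90
G0 X157.4394 Y70.6781
M3 S448
G1 X67.2032 Y92.4014 F1441
G1 X31.4082 Y79.5843
G1 X162.1631 Y63.6374
M5
G0 X72.4806 Y103.3184
M3 S448
G1 X154.8188 Y103.3184 F1441
G1 X154.8188 Y56.5254
G1 X72.4806 Y56.5254
G1 X72.4806 Y103.3184
M5
G0 X174.7794 Y85.5968
M3 S448
G1 X162.9619 Y47.5688 F1441
G1 X135.9374 Y76.8170
G1 X174.7794 Y85.5968
M5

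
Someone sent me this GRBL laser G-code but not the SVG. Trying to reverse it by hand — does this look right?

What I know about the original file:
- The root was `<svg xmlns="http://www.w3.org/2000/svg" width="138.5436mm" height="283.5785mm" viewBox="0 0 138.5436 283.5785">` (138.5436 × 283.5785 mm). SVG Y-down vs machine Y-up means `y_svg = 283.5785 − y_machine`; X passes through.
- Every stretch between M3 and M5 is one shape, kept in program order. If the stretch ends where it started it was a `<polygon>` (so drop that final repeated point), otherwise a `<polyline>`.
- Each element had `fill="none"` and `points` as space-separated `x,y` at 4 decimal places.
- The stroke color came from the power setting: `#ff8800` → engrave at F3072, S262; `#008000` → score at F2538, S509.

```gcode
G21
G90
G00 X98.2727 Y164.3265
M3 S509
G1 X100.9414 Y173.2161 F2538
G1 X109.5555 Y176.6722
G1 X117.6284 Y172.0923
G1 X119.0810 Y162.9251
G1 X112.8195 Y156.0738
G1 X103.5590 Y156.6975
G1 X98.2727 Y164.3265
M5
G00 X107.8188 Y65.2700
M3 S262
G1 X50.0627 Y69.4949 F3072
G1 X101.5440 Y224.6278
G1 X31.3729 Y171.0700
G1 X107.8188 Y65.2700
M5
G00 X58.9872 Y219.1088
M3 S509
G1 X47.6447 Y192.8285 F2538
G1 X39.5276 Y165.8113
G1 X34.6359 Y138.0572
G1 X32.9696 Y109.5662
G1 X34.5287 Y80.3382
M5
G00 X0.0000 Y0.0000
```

y_svg = 283.5785 − y_m.

[1] S509→`#008000` (score); closed run; points: 98.2727,119.2520 100.9414,110.3624 109.5555,106.9063 117.6284,111.4862 119.0810,120.6534 112.8195,127.5047 103.5590,126.8810

[2] S262→`#ff8800` (engrave); closed run; points: 107.8188,218.3085 50.0627,214.0836 101.5440,58.9507 31.3729,112.5085

[3] S509→`#008000` (score); open run; points: 58.9872,64.4697 47.6447,90.7500 39.5276,117.7672 34.6359,145.5213 32.9696,174.0123 34.5287,203.2403

<svg xmlns="http://www.w3.org/2000/svg" width="138.5436mm" height="283.5785mm" viewBox="0 0 138.5436 283.5785">
  <polygon points="98.2727,119.2520 100.9414,110.3624 109.5555,106.9063 117.6284,111.4862 119.0810,120.6534 112.8195,127.5047 103.5590,126.8810" fill="none" stroke="#008000"/>
  <polygon points="107.8188,218.3085 50.0627,214.0836 101.5440,58.9507 31.3729,112.5085" fill="none" stroke="#ff8800"/>
  <polyline points="58.9872,64.4697 47.6447,90.7500 39.5276,117.7672 34.6359,145.5213 32.9696,174.0123 34.5287,203.2403" fill="none" stroke="#008000"/>
</svg>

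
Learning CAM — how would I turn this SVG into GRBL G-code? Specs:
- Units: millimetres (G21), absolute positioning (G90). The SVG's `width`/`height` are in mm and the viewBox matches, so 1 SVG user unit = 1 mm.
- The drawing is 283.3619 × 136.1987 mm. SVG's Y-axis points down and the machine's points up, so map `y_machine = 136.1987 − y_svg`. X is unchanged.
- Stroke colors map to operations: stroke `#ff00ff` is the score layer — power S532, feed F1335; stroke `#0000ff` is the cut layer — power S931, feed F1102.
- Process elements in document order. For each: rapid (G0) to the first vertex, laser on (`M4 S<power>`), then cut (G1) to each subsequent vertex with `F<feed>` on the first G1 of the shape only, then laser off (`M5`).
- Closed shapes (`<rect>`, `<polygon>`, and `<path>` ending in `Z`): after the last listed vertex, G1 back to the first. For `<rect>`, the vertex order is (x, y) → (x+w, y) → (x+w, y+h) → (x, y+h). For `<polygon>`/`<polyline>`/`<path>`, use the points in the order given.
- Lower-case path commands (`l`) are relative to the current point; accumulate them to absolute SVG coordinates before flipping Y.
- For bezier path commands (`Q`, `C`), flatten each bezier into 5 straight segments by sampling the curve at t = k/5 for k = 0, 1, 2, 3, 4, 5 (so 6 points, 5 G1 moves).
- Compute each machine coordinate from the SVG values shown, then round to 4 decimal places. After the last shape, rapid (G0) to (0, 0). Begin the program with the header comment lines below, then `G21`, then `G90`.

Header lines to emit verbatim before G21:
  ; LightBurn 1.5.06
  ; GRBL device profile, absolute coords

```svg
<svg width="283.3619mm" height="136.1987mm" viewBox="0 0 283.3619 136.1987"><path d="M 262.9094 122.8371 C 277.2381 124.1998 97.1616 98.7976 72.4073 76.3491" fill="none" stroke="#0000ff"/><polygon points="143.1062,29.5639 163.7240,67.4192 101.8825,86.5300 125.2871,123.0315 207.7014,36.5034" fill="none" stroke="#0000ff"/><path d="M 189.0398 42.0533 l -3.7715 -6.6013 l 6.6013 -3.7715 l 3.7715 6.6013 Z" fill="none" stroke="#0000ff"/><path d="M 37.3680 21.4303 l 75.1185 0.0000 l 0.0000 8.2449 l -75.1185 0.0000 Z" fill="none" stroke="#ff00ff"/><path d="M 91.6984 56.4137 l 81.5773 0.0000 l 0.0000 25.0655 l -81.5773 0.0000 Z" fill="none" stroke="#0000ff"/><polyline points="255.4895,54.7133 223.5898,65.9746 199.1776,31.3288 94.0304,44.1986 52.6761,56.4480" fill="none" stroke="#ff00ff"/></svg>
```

1 u = 1 mm; y_m = 136.1987 − y.

[1] `<path>` cubic bezier, #0000ff→cut S931 F1102: (262.9094,13.3616) → (250.9758,15.5180) → (209.1719,22.6715) → (154.2846,33.3956) → (103.1007,46.2638) → (72.4073,59.8496)

[2] `<polygon>` closed polygon, #0000ff→cut S931 F1102: (143.1062,106.6348) → (163.7240,68.7795) → (101.8825,49.6687) → (125.2871,13.1672) → (207.7014,99.6953) → (143.1062,106.6348) (closed)

[3] `<path>` regular polygon, #0000ff→cut S931 F1102: (189.0398,94.1454) → (185.2683,100.7467) → (191.8696,104.5182) → (195.6411,97.9169) → (189.0398,94.1454) (closed)

[4] `<path>` rectangle, #ff00ff→score S532 F1335: (37.3680,114.7684) → (112.4865,114.7684) → (112.4865,106.5235) → (37.3680,106.5235) → (37.3680,114.7684) (closed)

[5] `<path>` rectangle, #0000ff→cut S931 F1102: (91.6984,79.7850) → (173.2757,79.7850) → (173.2757,54.7195) → (91.6984,54.7195) → (91.6984,79.7850) (closed)

[6] `<polyline>` open polyline, #ff00ff→score S532 F1335: (255.4895,81.4854) → (223.5898,70.2241) → (199.1776,104.8699) → (94.0304,92.0001) → (52.6761,79.7507)

; LightBurn 1.5.06
; GRBL device profile, absolute coords
G21
G90
G0 X262.9094 Y13.3616
M4 S931
G1 X250.9758 Y15.5180 F1102
G1 X209.1719 Y22.6715
G1 X154.2846 Y33.3956
G1 X103.1007 Y46.2638
G1 X72.4073 Y59.8496
M5
G0 X143.1062 Y106.6348
M4 S931
G1 X163.7240 Y68.7795 F1102
G1 X101.8825 Y49.6687
G1 X125.2871 Y13.1672
G1 X207.7014 Y99.6953
G1 X143.1062 Y106.6348
M5
G0 X189.0398 Y94.1454
M4 S931
G1 X185.2683 Y100.7467 F1102
G1 X191.8696 Y104.5182
G1 X195.6411 Y97.9169
G1 X189.0398 Y94.1454
M5
G0 X37.3680 Y114.7684
M4 S532
G1 X112.4865 Y114.7684 F1335
G1 X112.4865 Y106.5235
G1 X37.3680 Y106.5235
G1 X37.3680 Y114.7684
M5
G0 X91.6984 Y79.7850
M4 S931
G1 X173.2757 Y79.7850 F1102
G1 X173.2757 Y54.7195
G1 X91.6984 Y54.7195
G1 X91.6984 Y79.7850
M5
G0 X255.4895 Y81.4854
M4 S532
G1 X223.5898 Y70.2241 F1335
G1 X199.1776 Y104.8699
G1 X94.0304 Y92.0001
G1 X52.6761 Y79.7507
M5
G0 X0.0000 Y0.0000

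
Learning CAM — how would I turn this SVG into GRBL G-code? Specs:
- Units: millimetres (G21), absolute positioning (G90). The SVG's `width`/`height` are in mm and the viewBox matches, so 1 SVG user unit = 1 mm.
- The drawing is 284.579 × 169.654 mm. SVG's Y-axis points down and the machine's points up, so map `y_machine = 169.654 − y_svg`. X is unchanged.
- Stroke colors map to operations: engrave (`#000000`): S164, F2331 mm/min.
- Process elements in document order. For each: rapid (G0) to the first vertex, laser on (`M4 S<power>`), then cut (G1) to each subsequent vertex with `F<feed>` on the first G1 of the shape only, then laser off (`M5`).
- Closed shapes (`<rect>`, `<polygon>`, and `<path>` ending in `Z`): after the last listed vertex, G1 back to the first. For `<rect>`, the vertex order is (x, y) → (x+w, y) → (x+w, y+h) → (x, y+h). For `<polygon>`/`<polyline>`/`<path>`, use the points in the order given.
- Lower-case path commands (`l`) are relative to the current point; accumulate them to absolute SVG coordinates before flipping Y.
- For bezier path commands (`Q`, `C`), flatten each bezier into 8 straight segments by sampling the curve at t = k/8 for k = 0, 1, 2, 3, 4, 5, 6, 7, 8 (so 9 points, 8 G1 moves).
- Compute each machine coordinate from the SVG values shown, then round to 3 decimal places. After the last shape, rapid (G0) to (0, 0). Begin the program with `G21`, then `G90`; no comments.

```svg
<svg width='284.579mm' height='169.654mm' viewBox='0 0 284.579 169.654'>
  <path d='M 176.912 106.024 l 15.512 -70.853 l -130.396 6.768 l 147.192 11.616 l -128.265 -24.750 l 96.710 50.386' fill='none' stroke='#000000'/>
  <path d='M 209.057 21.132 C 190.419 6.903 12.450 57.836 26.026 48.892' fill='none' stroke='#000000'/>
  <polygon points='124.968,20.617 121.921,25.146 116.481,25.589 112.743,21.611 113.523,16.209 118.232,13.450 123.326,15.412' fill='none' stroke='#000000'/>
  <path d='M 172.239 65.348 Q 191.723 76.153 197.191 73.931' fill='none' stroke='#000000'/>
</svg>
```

G21
G90
G0 X176.912 Y63.630
M4 S164
G1 X192.424 Y134.483 F2331
G1 X62.028 Y127.715
G1 X209.220 Y116.099
G1 X80.955 Y140.849
G1 X177.665 Y90.463
M5
G0 X209.057 Y148.522
M4 S164
G1 X195.284 Y151.048 F2331
G1 X170.686 Y148.930
G1 X139.375 Y143.633
G1 X105.461 Y136.624
G1 X73.058 Y129.367
G1 X46.276 Y123.327
G1 X29.228 Y119.971
G1 X26.026 Y120.762
M5
G0 X124.968 Y149.037
M4 S164
G1 X121.921 Y144.508 F2331
G1 X116.481 Y144.065
G1 X112.743 Y148.043
G1 X113.523 Y153.445
G1 X118.232 Y156.204
G1 X123.326 Y154.242
G1 X124.968 Y149.037
M5
G0 X172.239 Y104.306
M4 S164
G1 X176.891 Y101.808 F2331
G1 X181.105 Y99.718
G1 X184.881 Y98.034
G1 X188.219 Y96.758
G1 X191.119 Y95.888
G1 X193.581 Y95.426
G1 X195.605 Y95.371
G1 X197.191 Y95.723
M5
G0 X0.000 Y0.000

1 u = 1 mm; y_m = 169.654 − y.

[1] `<path>` open polyline, #000000→engrave S164 F2331: (176.912,63.630) → (192.424,134.483) → (62.028,127.715) → (209.220,116.099) → (80.955,140.849) → (177.665,90.463)

[2] `<path>` cubic bezier, #000000→engrave S164 F2331: (209.057,148.522) → (195.284,151.048) → (170.686,148.930) → (139.375,143.633) → (105.461,136.624) → (73.058,129.367) → (46.276,123.327) → (29.228,119.971) → (26.026,120.762)

[3] `<polygon>` regular polygon, #000000→engrave S164 F2331: (124.968,149.037) → (121.921,144.508) → (116.481,144.065) → (112.743,148.043) → (113.523,153.445) → (118.232,156.204) → (123.326,154.242) → (124.968,149.037) (closed)

[4] `<path>` quadratic bezier, #000000→engrave S164 F2331: (172.239,104.306) → (176.891,101.808) → (181.105,99.718) → (184.881,98.034) → (188.219,96.758) → (191.119,95.888) → (193.581,95.426) → (195.605,95.371) → (197.191,95.723)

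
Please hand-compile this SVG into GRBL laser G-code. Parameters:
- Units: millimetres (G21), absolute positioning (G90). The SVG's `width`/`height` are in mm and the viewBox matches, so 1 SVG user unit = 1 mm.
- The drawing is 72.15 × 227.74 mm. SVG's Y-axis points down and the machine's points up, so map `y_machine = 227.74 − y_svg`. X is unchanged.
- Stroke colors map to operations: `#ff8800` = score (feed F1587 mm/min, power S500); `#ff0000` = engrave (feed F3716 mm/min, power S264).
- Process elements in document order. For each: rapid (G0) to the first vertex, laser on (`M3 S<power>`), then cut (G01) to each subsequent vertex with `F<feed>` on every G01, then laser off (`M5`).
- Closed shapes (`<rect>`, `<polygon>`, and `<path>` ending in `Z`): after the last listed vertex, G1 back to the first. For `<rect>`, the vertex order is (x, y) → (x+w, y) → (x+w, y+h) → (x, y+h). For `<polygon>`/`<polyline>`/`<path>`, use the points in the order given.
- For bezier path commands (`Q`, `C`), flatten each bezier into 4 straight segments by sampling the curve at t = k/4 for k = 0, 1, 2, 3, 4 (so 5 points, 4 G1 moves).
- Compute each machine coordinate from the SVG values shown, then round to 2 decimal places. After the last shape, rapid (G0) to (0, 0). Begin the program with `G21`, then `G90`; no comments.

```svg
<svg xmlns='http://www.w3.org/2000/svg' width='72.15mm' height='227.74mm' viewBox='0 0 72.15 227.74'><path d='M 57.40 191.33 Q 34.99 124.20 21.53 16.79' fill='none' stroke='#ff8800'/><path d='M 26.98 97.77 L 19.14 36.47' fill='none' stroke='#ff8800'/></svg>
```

G21
G90
G0 X57.40 Y36.41
M3 S500
G01 X46.75 Y72.49 F1587
G01 X37.23 Y113.61 F1587
G01 X28.82 Y159.76 F1587
G01 X21.53 Y210.95 F1587
M5
G0 X26.98 Y129.97
M3 S500
G01 X19.14 Y191.27 F1587
M5
G0 X0.00 Y0.00

viewBox `0 0 72.15 227.74` with mm width/height → 1 unit = 1 mm. Flip: y_m = 227.74 − y_svg.

**Shape 1** — `<path>` quadratic bezier, stroke `#ff8800` → score (S500, F1587). Control points (SVG): P0=(57.40,191.33), P1=(34.99,124.20), P2=(21.53,16.79); sampled at t=k/4. Machine vertices: (57.40,36.41) → (46.75,72.49) → (37.23,113.61) → (28.82,159.76) → (21.53,210.95). Open path.

**Shape 2** — `<path>` line segment, stroke `#ff8800` → score (S500, F1587). Machine vertices: (26.98,129.97) → (19.14,191.27). Open path.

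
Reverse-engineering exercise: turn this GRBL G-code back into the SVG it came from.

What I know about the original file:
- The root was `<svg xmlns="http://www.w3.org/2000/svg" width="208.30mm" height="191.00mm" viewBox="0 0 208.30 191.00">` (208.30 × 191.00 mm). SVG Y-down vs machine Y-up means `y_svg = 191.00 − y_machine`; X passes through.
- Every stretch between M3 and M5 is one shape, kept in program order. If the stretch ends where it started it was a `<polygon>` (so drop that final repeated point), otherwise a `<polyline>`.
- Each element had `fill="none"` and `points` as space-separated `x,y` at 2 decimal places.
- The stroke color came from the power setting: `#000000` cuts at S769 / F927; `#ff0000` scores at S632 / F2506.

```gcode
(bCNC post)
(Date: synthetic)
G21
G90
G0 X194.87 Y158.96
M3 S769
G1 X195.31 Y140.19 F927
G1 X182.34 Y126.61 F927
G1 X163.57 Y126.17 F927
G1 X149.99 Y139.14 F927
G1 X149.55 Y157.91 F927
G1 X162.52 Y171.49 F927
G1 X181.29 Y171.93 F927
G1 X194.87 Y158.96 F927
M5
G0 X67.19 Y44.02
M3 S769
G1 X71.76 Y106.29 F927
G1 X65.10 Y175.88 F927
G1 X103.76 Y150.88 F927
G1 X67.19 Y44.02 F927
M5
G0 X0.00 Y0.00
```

y_svg = 191.00 − y_m. Every run uses S769, so all elements get stroke `#000000` (cut).

[1] closed run; points: 194.87,32.04 195.31,50.81 182.34,64.39 163.57,64.83 149.99,51.86 149.55,33.09 162.52,19.51 181.29,19.07

[2] closed run; points: 67.19,146.98 71.76,84.71 65.10,15.12 103.76,40.12

<svg xmlns="http://www.w3.org/2000/svg" width="208.30mm" height="191.00mm" viewBox="0 0 208.30 191.00">
  <polygon points="194.87,32.04 195.31,50.81 182.34,64.39 163.57,64.83 149.99,51.86 149.55,33.09 162.52,19.51 181.29,19.07" fill="none" stroke="#000000"/>
  <polygon points="67.19,146.98 71.76,84.71 65.10,15.12 103.76,40.12" fill="none" stroke="#000000"/>
</svg>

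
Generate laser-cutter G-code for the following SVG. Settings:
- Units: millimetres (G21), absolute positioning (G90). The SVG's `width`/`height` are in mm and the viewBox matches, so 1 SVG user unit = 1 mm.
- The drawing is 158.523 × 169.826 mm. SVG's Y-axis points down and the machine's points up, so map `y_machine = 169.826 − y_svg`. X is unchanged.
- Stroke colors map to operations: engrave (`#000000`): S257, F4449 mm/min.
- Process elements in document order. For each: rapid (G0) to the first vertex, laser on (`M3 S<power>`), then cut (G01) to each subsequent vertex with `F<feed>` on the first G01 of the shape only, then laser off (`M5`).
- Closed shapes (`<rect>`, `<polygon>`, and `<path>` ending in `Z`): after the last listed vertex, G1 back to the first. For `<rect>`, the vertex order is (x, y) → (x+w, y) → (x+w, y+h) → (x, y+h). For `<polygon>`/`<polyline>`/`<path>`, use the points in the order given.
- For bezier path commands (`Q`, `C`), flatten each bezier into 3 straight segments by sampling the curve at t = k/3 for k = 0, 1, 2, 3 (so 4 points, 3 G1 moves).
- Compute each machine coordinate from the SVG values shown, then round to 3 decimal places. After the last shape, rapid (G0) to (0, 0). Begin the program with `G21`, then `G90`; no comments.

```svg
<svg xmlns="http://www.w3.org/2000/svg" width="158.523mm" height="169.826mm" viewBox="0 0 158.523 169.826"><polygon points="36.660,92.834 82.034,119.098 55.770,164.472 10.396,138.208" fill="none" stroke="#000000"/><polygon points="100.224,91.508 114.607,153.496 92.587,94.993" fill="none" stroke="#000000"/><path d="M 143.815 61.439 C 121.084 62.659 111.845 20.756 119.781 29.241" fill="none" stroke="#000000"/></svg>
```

G21
G90
G0 X36.660 Y76.992
M3 S257
G01 X82.034 Y50.728 F4449
G01 X55.770 Y5.354
G01 X10.396 Y31.618
G01 X36.660 Y76.992
M5
G0 X100.224 Y78.318
M3 S257
G01 X114.607 Y16.330 F4449
G01 X92.587 Y74.833
G01 X100.224 Y78.318
M5
G0 X143.815 Y108.387
M3 S257
G01 X125.718 Y118.078 F4449
G01 X117.434 Y135.737
G01 X119.781 Y140.585
M5
G0 X0.000 Y0.000

viewBox `0 0 158.523 169.826` with mm width/height → 1 unit = 1 mm. Flip: y_m = 169.826 − y_svg.

**Shape 1** — `<polygon>` regular polygon, stroke `#000000` → engrave (S257, F4449). Machine vertices: (36.660,76.992) → (82.034,50.728) → (55.770,5.354) → (10.396,31.618) → (36.660,76.992). Closed: final G1 returns to the first vertex.

**Shape 2** — `<polygon>` closed polygon, stroke `#000000` → engrave (S257, F4449). Machine vertices: (100.224,78.318) → (114.607,16.330) → (92.587,74.833) → (100.224,78.318). Closed: final G1 returns to the first vertex.

**Shape 3** — `<path>` cubic bezier, stroke `#000000` → engrave (S257, F4449). Control points (SVG): P0=(143.815,61.439), P1=(121.084,62.659), P2=(111.845,20.756), P3=(119.781,29.241); sampled at t=k/3. Machine vertices: (143.815,108.387) → (125.718,118.078) → (117.434,135.737) → (119.781,140.585). Open path.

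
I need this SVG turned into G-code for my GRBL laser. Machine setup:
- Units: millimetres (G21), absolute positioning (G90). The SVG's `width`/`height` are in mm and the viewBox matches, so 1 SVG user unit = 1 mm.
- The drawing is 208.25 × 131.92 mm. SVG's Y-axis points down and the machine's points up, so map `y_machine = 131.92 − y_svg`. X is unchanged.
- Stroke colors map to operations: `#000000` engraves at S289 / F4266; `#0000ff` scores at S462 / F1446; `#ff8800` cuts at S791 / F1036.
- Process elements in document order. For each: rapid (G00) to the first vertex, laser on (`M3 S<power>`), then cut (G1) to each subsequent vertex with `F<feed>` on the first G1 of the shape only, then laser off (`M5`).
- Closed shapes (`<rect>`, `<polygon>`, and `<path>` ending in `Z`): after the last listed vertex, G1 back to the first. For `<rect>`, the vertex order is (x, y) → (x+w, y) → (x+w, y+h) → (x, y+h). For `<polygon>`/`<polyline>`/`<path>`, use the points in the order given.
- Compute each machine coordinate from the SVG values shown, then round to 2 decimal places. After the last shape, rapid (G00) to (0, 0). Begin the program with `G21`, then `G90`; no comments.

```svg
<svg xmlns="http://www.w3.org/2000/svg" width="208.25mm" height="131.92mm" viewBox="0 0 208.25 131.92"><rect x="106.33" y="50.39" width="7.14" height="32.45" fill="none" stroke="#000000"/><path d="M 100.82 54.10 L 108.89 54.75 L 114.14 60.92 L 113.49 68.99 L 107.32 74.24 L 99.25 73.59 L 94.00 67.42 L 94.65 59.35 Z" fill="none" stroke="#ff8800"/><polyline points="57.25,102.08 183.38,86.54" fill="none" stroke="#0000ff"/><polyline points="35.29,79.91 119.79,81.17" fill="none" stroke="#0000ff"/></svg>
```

G21
G90
G00 X106.33 Y81.53
M3 S289
G1 X113.47 Y81.53 F4266
G1 X113.47 Y49.08
G1 X106.33 Y49.08
G1 X106.33 Y81.53
M5
G00 X100.82 Y77.82
M3 S791
G1 X108.89 Y77.17 F1036
G1 X114.14 Y71.00
G1 X113.49 Y62.93
G1 X107.32 Y57.68
G1 X99.25 Y58.33
G1 X94.00 Y64.50
G1 X94.65 Y72.57
G1 X100.82 Y77.82
M5
G00 X57.25 Y29.84
M3 S462
G1 X183.38 Y45.38 F1446
M5
G00 X35.29 Y52.01
M3 S462
G1 X119.79 Y50.75 F1446
M5
G00 X0.00 Y0.00

viewBox `0 0 208.25 131.92` with mm width/height → 1 unit = 1 mm. Flip: y_m = 131.92 − y_svg.

**Shape 1** — `<rect>` rectangle, stroke `#000000` → engrave (S289, F4266). Machine vertices: (106.33,81.53) → (113.47,81.53) → (113.47,49.08) → (106.33,49.08) → (106.33,81.53). Closed: final G1 returns to the first vertex.

**Shape 2** — `<path>` regular polygon, stroke `#ff8800` → cut (S791, F1036). Machine vertices: (100.82,77.82) → (108.89,77.17) → (114.14,71.00) → (113.49,62.93) → (107.32,57.68) → (99.25,58.33) → (94.00,64.50) → (94.65,72.57) → (100.82,77.82). Closed: final G1 returns to the first vertex.

**Shape 3** — `<polyline>` line segment, stroke `#0000ff` → score (S462, F1446). Machine vertices: (57.25,29.84) → (183.38,45.38). Open path.

**Shape 4** — `<polyline>` line segment, stroke `#0000ff` → score (S462, F1446). Machine vertices: (35.29,52.01) → (119.79,50.75). Open path.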